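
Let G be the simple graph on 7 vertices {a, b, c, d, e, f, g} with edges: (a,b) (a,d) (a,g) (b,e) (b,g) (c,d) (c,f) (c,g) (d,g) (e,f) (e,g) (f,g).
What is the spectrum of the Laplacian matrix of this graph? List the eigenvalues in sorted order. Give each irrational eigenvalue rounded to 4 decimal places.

[0, 2, 2, 4, 4, 5, 7]

Reading degrees in the order [a, b, c, d, e, f, g] gives [3, 3, 3, 3, 3, 3, 6]; set D = diag(3, 3, 3, 3, 3, 3, 6) and form L = D - A. Diagonalising L (or applying a numerical eigensolver to the 7x7 matrix) gives the spectrum above. The single zero eigenvalue shows the graph is connected.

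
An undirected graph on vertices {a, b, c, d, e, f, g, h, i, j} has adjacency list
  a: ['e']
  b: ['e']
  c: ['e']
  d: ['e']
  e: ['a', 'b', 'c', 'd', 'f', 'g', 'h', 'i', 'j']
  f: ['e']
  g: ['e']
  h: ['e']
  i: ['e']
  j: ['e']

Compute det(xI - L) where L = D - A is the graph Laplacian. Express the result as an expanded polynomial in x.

x^10 - 18x^9 + 108x^8 - 336x^7 + 630x^6 - 756x^5 + 588x^4 - 288x^3 + 81x^2 - 10x

With the vertex order [a, b, c, d, e, f, g, h, i, j], the degrees are [1, 1, 1, 1, 9, 1, 1, 1, 1, 1], giving D = diag(1, 1, 1, 1, 9, 1, 1, 1, 1, 1) and L = D - A. The eigenvalues of L are [0, 1, 1, 1, 1, 1, 1, 1, 1, 10]; the characteristic polynomial is the product of (x - lambda_i), which multiplies out to x^10 - 18x^9 + 108x^8 - 336x^7 + 630x^6 - 756x^5 + 588x^4 - 288x^3 + 81x^2 - 10x. Since p(0) = det(-L) = 0, x divides p(x). The eigenvalues sum to 18, which equals trace(L) = 2|E|. There is one zero in the spectrum, matching the 1 component.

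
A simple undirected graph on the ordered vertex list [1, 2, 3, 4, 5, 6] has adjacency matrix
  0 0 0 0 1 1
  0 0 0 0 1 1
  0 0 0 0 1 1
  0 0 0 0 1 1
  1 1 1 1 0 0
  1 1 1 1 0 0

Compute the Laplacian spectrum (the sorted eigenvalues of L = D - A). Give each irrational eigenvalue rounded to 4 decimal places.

[0, 2, 2, 2, 4, 6]

Reading degrees in the order [1, 2, 3, 4, 5, 6] gives [2, 2, 2, 2, 4, 4]; set D = diag(2, 2, 2, 2, 4, 4) and form L = D - A. L is symmetric positive semidefinite, so every eigenvalue is real and nonnegative. The single zero eigenvalue shows the graph is connected. There is one zero in the spectrum, matching the 1 component.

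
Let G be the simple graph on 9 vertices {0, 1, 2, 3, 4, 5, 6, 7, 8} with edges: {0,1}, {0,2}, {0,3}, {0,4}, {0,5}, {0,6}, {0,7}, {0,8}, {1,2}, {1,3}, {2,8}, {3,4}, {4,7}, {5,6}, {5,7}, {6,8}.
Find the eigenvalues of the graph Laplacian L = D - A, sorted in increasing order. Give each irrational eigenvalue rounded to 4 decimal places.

[0, 1.5858, 1.5858, 3, 3, 4.4142, 4.4142, 5, 9]

Each diagonal entry of L is the vertex degree and each off-diagonal entry is -1 where an edge is present, 0 otherwise; in the order [0, 1, 2, 3, 4, 5, 6, 7, 8] the diagonal is [8, 3, 3, 3, 3, 3, 3, 3, 3]. The multiplicity of 0 as a Laplacian eigenvalue equals the number of connected components.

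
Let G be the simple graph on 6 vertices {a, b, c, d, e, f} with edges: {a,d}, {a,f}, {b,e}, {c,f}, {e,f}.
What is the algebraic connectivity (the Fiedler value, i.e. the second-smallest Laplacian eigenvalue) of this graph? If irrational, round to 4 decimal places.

Each diagonal entry of L is the vertex degree and each off-diagonal entry is -1 where an edge is present, 0 otherwise; in the order [a, b, c, d, e, f] the diagonal is [2, 1, 1, 1, 2, 3]. Computing the eigenvalues of L and sorting gives [0, 0.3820, 0.6972, 2, 2.6180, 4.3028]. The Fiedler value lambda_2 = 0.3820 is strictly positive, so the graph is connected. There is one zero in the spectrum, matching the 1 component.

0.3820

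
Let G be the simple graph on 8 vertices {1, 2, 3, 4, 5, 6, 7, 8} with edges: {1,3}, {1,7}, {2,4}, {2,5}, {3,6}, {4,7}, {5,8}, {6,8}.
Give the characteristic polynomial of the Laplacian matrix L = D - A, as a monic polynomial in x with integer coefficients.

x^8 - 16x^7 + 104x^6 - 352x^5 + 660x^4 - 672x^3 + 336x^2 - 64x

With the vertex order [1, 2, 3, 4, 5, 6, 7, 8], the degrees are [2, 2, 2, 2, 2, 2, 2, 2], giving D = diag(2, 2, 2, 2, 2, 2, 2, 2) and L = D - A. L has integer entries, so p(x) = det(xI - L) has integer coefficients. Expanding the determinant yields x^8 - 16x^7 + 104x^6 - 352x^5 + 660x^4 - 672x^3 + 336x^2 - 64x. The constant term is 0 because L is singular (the all-ones vector lies in its kernel).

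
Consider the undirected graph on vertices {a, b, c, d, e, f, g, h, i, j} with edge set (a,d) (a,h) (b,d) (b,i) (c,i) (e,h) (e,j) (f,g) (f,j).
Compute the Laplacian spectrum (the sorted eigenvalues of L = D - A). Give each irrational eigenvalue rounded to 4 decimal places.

[0, 0.0979, 0.3820, 0.8244, 1.3820, 2, 2.6180, 3.1756, 3.6180, 3.9021]

With the vertex order [a, b, c, d, e, f, g, h, i, j], the degrees are [2, 2, 1, 2, 2, 2, 1, 2, 2, 2], giving D = diag(2, 2, 1, 2, 2, 2, 1, 2, 2, 2) and L = D - A. Diagonalising L (or applying a numerical eigensolver to the 10x10 matrix) gives the spectrum above. By the matrix-tree theorem the graph has (1/10) * product of the nonzero eigenvalues = 1 spanning tree. The largest eigenvalue, 3.9021, is at most the vertex count 10.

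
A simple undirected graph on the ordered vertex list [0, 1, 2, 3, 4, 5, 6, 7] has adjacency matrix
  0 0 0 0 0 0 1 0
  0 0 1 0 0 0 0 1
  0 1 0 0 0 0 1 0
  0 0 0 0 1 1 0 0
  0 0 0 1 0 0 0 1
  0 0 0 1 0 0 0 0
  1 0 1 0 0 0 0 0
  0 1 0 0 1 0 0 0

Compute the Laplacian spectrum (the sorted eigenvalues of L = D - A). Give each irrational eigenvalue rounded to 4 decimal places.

Each diagonal entry of L is the vertex degree and each off-diagonal entry is -1 where an edge is present, 0 otherwise; in the order [0, 1, 2, 3, 4, 5, 6, 7] the diagonal is [1, 2, 2, 2, 2, 1, 2, 2]. Diagonalising L (or applying a numerical eigensolver to the 8x8 matrix) gives the spectrum above. The single zero eigenvalue shows the graph is connected.

[0, 0.1522, 0.5858, 1.2346, 2, 2.7654, 3.4142, 3.8478]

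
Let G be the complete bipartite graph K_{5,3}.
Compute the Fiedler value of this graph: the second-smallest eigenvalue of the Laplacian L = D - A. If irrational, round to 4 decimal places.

The graph has 8 vertices and degree multiset [5, 5, 5, 3, 3, 3, 3, 3]; D is the diagonal matrix of degrees and L = D - A. The sorted Laplacian eigenvalues are [0, 3, 3, 3, 3, 5, 5, 8]; the algebraic connectivity is the second entry, 3. By the matrix-tree theorem the graph has (1/8) * product of the nonzero eigenvalues = 2025 spanning trees.

3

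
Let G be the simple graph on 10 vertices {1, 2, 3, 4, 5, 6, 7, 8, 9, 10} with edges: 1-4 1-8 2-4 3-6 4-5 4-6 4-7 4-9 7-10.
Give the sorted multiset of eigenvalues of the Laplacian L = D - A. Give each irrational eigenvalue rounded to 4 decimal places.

[0, 0.3820, 0.3820, 0.6168, 1, 1, 2.2835, 2.6180, 2.6180, 7.0996]

Each diagonal entry of L is the vertex degree and each off-diagonal entry is -1 where an edge is present, 0 otherwise; in the order [1, 2, 3, 4, 5, 6, 7, 8, 9, 10] the diagonal is [2, 1, 1, 6, 1, 2, 2, 1, 1, 1]. L is symmetric positive semidefinite, so every eigenvalue is real and nonnegative. The single zero eigenvalue shows the graph is connected. The largest eigenvalue, 7.0996, is at most the vertex count 10.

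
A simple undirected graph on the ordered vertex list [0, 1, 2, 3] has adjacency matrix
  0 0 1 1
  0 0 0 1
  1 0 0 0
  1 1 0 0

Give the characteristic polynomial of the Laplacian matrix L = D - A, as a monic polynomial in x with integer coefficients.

x^4 - 6x^3 + 10x^2 - 4x

Reading degrees in the order [0, 1, 2, 3] gives [2, 1, 1, 2]; set D = diag(2, 1, 1, 2) and form L = D - A. L has integer entries, so p(x) = det(xI - L) has integer coefficients. Expanding the determinant yields x^4 - 6x^3 + 10x^2 - 4x. The coefficient of x^3 equals -trace(L) = -6, matching the sum of degrees.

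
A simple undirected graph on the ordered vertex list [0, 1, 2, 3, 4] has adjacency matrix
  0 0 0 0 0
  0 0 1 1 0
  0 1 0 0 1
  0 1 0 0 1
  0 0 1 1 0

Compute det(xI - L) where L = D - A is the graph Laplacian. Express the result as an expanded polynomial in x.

Reading degrees in the order [0, 1, 2, 3, 4] gives [0, 2, 2, 2, 2]; set D = diag(0, 2, 2, 2, 2) and form L = D - A. L has integer entries, so p(x) = det(xI - L) has integer coefficients. Expanding the determinant yields x^5 - 8x^4 + 20x^3 - 16x^2. Since p(0) = det(-L) = 0, x divides p(x). There are 2 zeros in the spectrum, matching the 2 components.

x^5 - 8x^4 + 20x^3 - 16x^2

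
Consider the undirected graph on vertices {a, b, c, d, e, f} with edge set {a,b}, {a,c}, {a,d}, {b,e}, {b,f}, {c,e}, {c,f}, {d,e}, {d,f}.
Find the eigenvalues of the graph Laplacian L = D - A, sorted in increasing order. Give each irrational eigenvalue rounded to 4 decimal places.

Each diagonal entry of L is the vertex degree and each off-diagonal entry is -1 where an edge is present, 0 otherwise; in the order [a, b, c, d, e, f] the diagonal is [3, 3, 3, 3, 3, 3]. L is symmetric positive semidefinite, so every eigenvalue is real and nonnegative.

[0, 3, 3, 3, 3, 6]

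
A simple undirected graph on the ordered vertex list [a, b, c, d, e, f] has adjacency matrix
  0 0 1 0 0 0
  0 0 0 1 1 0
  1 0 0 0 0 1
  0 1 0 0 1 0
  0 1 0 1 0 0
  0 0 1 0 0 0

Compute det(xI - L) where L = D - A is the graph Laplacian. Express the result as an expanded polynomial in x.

x^6 - 10x^5 + 36x^4 - 54x^3 + 27x^2

Reading degrees in the order [a, b, c, d, e, f] gives [1, 2, 2, 2, 2, 1]; set D = diag(1, 2, 2, 2, 2, 1) and form L = D - A. The eigenvalues of L are [0, 0, 1, 3, 3, 3]; the characteristic polynomial is the product of (x - lambda_i), which multiplies out to x^6 - 10x^5 + 36x^4 - 54x^3 + 27x^2. The coefficient of x^5 equals -trace(L) = -10, matching the sum of degrees. The largest eigenvalue, 3, is at most the vertex count 6. There are 2 zeros in the spectrum, matching the 2 components.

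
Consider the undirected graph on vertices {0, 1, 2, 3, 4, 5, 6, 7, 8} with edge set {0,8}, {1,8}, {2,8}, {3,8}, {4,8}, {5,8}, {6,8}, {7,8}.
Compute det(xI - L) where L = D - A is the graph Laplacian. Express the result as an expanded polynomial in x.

x^9 - 16x^8 + 84x^7 - 224x^6 + 350x^5 - 336x^4 + 196x^3 - 64x^2 + 9x

With the vertex order [0, 1, 2, 3, 4, 5, 6, 7, 8], the degrees are [1, 1, 1, 1, 1, 1, 1, 1, 8], giving D = diag(1, 1, 1, 1, 1, 1, 1, 1, 8) and L = D - A. L has integer entries, so p(x) = det(xI - L) has integer coefficients. Expanding the determinant yields x^9 - 16x^8 + 84x^7 - 224x^6 + 350x^5 - 336x^4 + 196x^3 - 64x^2 + 9x. The coefficient of x^8 equals -trace(L) = -16, matching the sum of degrees. The eigenvalues sum to 16, which equals trace(L) = 2|E|.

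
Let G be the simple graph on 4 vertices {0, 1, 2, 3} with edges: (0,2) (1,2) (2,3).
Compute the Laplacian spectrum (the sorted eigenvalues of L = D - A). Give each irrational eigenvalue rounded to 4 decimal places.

[0, 1, 1, 4]

Reading degrees in the order [0, 1, 2, 3] gives [1, 1, 3, 1]; set D = diag(1, 1, 3, 1) and form L = D - A. Diagonalising L (or applying a numerical eigensolver to the 4x4 matrix) gives the spectrum above. The single zero eigenvalue shows the graph is connected. The largest eigenvalue, 4, is at most the vertex count 4. The eigenvalues sum to 6, which equals trace(L) = 2|E|.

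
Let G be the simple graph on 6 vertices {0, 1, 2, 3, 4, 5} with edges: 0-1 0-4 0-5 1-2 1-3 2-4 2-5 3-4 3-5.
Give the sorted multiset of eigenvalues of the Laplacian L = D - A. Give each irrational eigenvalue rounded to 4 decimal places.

Reading degrees in the order [0, 1, 2, 3, 4, 5] gives [3, 3, 3, 3, 3, 3]; set D = diag(3, 3, 3, 3, 3, 3) and form L = D - A. The multiplicity of 0 as a Laplacian eigenvalue equals the number of connected components. The eigenvalues sum to 18, which equals trace(L) = 2|E|.

[0, 3, 3, 3, 3, 6]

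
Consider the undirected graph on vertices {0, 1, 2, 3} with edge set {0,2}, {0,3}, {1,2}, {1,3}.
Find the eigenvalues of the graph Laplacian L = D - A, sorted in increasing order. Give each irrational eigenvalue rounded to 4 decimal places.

Reading degrees in the order [0, 1, 2, 3] gives [2, 2, 2, 2]; set D = diag(2, 2, 2, 2) and form L = D - A. Diagonalising L (or applying a numerical eigensolver to the 4x4 matrix) gives the spectrum above. The single zero eigenvalue shows the graph is connected. The largest eigenvalue, 4, is at most the vertex count 4.

[0, 2, 2, 4]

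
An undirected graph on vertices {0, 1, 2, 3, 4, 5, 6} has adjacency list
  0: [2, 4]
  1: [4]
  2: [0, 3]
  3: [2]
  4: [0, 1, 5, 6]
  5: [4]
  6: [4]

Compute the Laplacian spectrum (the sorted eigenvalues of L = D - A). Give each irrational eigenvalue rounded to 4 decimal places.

With the vertex order [0, 1, 2, 3, 4, 5, 6], the degrees are [2, 1, 2, 1, 4, 1, 1], giving D = diag(2, 1, 2, 1, 4, 1, 1) and L = D - A. The multiplicity of 0 as a Laplacian eigenvalue equals the number of connected components. The single zero eigenvalue shows the graph is connected. The eigenvalues sum to 12, which equals trace(L) = 2|E|.

[0, 0.2955, 1, 1, 1.4911, 3.1169, 5.0965]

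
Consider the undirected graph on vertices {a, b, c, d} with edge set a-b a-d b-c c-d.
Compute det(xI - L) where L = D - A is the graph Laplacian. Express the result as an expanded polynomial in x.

With the vertex order [a, b, c, d], the degrees are [2, 2, 2, 2], giving D = diag(2, 2, 2, 2) and L = D - A. L has integer entries, so p(x) = det(xI - L) has integer coefficients. Expanding the determinant yields x^4 - 8x^3 + 20x^2 - 16x. Since p(0) = det(-L) = 0, x divides p(x). There is one zero in the spectrum, matching the 1 component. The largest eigenvalue, 4, is at most the vertex count 4.

x^4 - 8x^3 + 20x^2 - 16x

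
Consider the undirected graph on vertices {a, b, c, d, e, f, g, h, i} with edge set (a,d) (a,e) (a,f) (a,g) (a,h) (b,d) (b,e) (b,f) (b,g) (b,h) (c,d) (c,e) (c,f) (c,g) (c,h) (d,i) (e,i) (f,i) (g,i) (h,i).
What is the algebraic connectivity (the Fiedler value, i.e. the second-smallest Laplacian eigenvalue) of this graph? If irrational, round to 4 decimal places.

With the vertex order [a, b, c, d, e, f, g, h, i], the degrees are [5, 5, 5, 4, 4, 4, 4, 4, 5], giving D = diag(5, 5, 5, 4, 4, 4, 4, 4, 5) and L = D - A. The sorted Laplacian eigenvalues are [0, 4, 4, 4, 4, 5, 5, 5, 9]; the algebraic connectivity is the second entry, 4. There is one zero in the spectrum, matching the 1 component.

4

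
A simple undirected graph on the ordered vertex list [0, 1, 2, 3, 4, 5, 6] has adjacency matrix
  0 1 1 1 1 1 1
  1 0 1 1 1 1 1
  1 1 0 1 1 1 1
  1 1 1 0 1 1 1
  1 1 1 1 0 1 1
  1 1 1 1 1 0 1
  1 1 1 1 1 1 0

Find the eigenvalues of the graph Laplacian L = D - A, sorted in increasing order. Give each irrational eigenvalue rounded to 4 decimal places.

Reading degrees in the order [0, 1, 2, 3, 4, 5, 6] gives [6, 6, 6, 6, 6, 6, 6]; set D = diag(6, 6, 6, 6, 6, 6, 6) and form L = D - A. Diagonalising L (or applying a numerical eigensolver to the 7x7 matrix) gives the spectrum above. By the matrix-tree theorem the graph has (1/7) * product of the nonzero eigenvalues = 16807 spanning trees.

[0, 7, 7, 7, 7, 7, 7]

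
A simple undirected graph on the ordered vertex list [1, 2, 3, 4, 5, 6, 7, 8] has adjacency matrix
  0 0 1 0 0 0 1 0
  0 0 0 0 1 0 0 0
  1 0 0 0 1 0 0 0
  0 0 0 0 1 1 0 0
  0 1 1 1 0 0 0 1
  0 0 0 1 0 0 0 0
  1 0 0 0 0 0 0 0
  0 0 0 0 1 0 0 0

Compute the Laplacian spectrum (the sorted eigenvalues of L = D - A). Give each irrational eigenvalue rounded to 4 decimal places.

[0, 0.2538, 0.5472, 1, 1.4689, 2.4066, 3.1504, 5.1732]

With the vertex order [1, 2, 3, 4, 5, 6, 7, 8], the degrees are [2, 1, 2, 2, 4, 1, 1, 1], giving D = diag(2, 1, 2, 2, 4, 1, 1, 1) and L = D - A. Diagonalising L (or applying a numerical eigensolver to the 8x8 matrix) gives the spectrum above. The single zero eigenvalue shows the graph is connected.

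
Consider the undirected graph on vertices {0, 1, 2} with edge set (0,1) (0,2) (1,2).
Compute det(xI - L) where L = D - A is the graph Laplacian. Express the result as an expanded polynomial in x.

Reading degrees in the order [0, 1, 2] gives [2, 2, 2]; set D = diag(2, 2, 2) and form L = D - A. Computing det(xI - L) by cofactor expansion (or equivalently via sum-over-permutations) gives x^3 - 6x^2 + 9x. The coefficient of x^2 equals -trace(L) = -6, matching the sum of degrees. The eigenvalues sum to 6, which equals trace(L) = 2|E|. By the matrix-tree theorem the graph has (1/3) * product of the nonzero eigenvalues = 3 spanning trees.

x^3 - 6x^2 + 9x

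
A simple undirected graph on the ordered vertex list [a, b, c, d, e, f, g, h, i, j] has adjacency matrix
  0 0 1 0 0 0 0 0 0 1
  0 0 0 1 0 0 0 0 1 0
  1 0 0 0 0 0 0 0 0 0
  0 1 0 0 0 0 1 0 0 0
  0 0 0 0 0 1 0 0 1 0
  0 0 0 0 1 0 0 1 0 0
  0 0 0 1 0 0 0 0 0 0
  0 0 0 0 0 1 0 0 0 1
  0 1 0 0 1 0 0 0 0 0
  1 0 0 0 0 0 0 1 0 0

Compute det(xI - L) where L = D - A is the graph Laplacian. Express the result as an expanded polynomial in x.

Reading degrees in the order [a, b, c, d, e, f, g, h, i, j] gives [2, 2, 1, 2, 2, 2, 1, 2, 2, 2]; set D = diag(2, 2, 1, 2, 2, 2, 1, 2, 2, 2) and form L = D - A. Computing det(xI - L) by cofactor expansion (or equivalently via sum-over-permutations) gives x^10 - 18x^9 + 136x^8 - 560x^7 + 1365x^6 - 2002x^5 + 1716x^4 - 792x^3 + 165x^2 - 10x. The constant term is 0 because L is singular (the all-ones vector lies in its kernel). By the matrix-tree theorem the graph has (1/10) * product of the nonzero eigenvalues = 1 spanning tree.

x^10 - 18x^9 + 136x^8 - 560x^7 + 1365x^6 - 2002x^5 + 1716x^4 - 792x^3 + 165x^2 - 10x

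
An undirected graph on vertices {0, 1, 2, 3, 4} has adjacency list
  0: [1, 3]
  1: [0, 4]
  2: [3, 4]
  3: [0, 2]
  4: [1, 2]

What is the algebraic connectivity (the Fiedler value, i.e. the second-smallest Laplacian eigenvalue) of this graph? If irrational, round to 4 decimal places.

1.3820

Each diagonal entry of L is the vertex degree and each off-diagonal entry is -1 where an edge is present, 0 otherwise; in the order [0, 1, 2, 3, 4] the diagonal is [2, 2, 2, 2, 2]. The smallest Laplacian eigenvalue is always 0. The next one, lambda_2 = 1.3820, measures how hard the graph is to disconnect: larger values mean better connectivity.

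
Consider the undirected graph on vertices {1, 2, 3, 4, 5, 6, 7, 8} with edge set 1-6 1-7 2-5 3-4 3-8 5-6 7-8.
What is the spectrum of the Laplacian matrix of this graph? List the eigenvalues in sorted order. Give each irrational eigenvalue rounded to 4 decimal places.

Each diagonal entry of L is the vertex degree and each off-diagonal entry is -1 where an edge is present, 0 otherwise; in the order [1, 2, 3, 4, 5, 6, 7, 8] the diagonal is [2, 1, 2, 1, 2, 2, 2, 2]. Diagonalising L (or applying a numerical eigensolver to the 8x8 matrix) gives the spectrum above. By the matrix-tree theorem the graph has (1/8) * product of the nonzero eigenvalues = 1 spanning tree.

[0, 0.1522, 0.5858, 1.2346, 2, 2.7654, 3.4142, 3.8478]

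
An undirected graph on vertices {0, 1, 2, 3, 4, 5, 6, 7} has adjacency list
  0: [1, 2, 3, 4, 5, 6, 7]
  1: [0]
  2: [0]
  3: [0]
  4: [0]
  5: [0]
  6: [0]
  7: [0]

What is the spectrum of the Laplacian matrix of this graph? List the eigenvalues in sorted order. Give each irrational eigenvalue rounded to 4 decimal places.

[0, 1, 1, 1, 1, 1, 1, 8]

With the vertex order [0, 1, 2, 3, 4, 5, 6, 7], the degrees are [7, 1, 1, 1, 1, 1, 1, 1], giving D = diag(7, 1, 1, 1, 1, 1, 1, 1) and L = D - A. Since every row of L sums to 0, the all-ones vector is in the kernel and 0 is an eigenvalue. The eigenvalues sum to 14, which equals trace(L) = 2|E|.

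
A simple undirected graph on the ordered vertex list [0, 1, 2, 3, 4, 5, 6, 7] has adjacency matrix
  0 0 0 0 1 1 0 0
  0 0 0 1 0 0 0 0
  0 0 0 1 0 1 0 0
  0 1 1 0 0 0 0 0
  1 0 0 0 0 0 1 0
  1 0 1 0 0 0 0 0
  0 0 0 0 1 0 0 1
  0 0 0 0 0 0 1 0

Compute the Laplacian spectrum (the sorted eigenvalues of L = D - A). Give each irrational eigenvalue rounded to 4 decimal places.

[0, 0.1522, 0.5858, 1.2346, 2, 2.7654, 3.4142, 3.8478]

Reading degrees in the order [0, 1, 2, 3, 4, 5, 6, 7] gives [2, 1, 2, 2, 2, 2, 2, 1]; set D = diag(2, 1, 2, 2, 2, 2, 2, 1) and form L = D - A. Since every row of L sums to 0, the all-ones vector is in the kernel and 0 is an eigenvalue. The single zero eigenvalue shows the graph is connected. There is one zero in the spectrum, matching the 1 component.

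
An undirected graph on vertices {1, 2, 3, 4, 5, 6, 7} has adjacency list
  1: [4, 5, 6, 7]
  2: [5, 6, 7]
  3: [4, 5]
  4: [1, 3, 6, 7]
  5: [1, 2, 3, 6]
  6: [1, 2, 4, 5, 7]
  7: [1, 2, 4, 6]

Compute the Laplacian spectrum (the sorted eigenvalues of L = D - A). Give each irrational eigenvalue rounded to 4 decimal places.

[0, 1.8175, 2.9118, 3.9194, 5.2704, 5.8110, 6.2699]

With the vertex order [1, 2, 3, 4, 5, 6, 7], the degrees are [4, 3, 2, 4, 4, 5, 4], giving D = diag(4, 3, 2, 4, 4, 5, 4) and L = D - A. The multiplicity of 0 as a Laplacian eigenvalue equals the number of connected components. The single zero eigenvalue shows the graph is connected.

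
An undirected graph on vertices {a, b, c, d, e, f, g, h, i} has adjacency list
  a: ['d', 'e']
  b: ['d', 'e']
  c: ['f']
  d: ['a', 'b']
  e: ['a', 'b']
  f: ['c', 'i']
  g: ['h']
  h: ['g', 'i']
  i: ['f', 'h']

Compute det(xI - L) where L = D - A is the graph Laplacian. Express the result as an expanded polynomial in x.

Reading degrees in the order [a, b, c, d, e, f, g, h, i] gives [2, 2, 1, 2, 2, 2, 1, 2, 2]; set D = diag(2, 2, 1, 2, 2, 2, 1, 2, 2) and form L = D - A. Computing det(xI - L) by cofactor expansion (or equivalently via sum-over-permutations) gives x^9 - 16x^8 + 105x^7 - 364x^6 + 713x^5 - 776x^4 + 420x^3 - 80x^2. The constant term is 0 because L is singular (the all-ones vector lies in its kernel). There are 2 zeros in the spectrum, matching the 2 components.

x^9 - 16x^8 + 105x^7 - 364x^6 + 713x^5 - 776x^4 + 420x^3 - 80x^2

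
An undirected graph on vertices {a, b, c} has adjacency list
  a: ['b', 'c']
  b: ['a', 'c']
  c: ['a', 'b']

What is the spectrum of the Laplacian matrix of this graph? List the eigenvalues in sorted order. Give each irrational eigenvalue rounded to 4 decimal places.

[0, 3, 3]

Reading degrees in the order [a, b, c] gives [2, 2, 2]; set D = diag(2, 2, 2) and form L = D - A. Diagonalising L (or applying a numerical eigensolver to the 3x3 matrix) gives the spectrum above. The single zero eigenvalue shows the graph is connected.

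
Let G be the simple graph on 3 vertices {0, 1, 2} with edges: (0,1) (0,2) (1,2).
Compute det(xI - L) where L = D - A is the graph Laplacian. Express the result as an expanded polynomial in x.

Reading degrees in the order [0, 1, 2] gives [2, 2, 2]; set D = diag(2, 2, 2) and form L = D - A. Computing det(xI - L) by cofactor expansion (or equivalently via sum-over-permutations) gives x^3 - 6x^2 + 9x. Since p(0) = det(-L) = 0, x divides p(x). By the matrix-tree theorem the graph has (1/3) * product of the nonzero eigenvalues = 3 spanning trees. The eigenvalues sum to 6, which equals trace(L) = 2|E|.

x^3 - 6x^2 + 9x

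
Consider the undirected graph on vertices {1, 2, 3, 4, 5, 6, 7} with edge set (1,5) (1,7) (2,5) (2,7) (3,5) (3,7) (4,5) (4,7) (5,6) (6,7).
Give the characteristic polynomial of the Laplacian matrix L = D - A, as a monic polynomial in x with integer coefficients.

Reading degrees in the order [1, 2, 3, 4, 5, 6, 7] gives [2, 2, 2, 2, 5, 2, 5]; set D = diag(2, 2, 2, 2, 5, 2, 5) and form L = D - A. L has integer entries, so p(x) = det(xI - L) has integer coefficients. Expanding the determinant yields x^7 - 20x^6 + 155x^5 - 600x^4 + 1240x^3 - 1312x^2 + 560x. The coefficient of x^6 equals -trace(L) = -20, matching the sum of degrees. There is one zero in the spectrum, matching the 1 component.

x^7 - 20x^6 + 155x^5 - 600x^4 + 1240x^3 - 1312x^2 + 560x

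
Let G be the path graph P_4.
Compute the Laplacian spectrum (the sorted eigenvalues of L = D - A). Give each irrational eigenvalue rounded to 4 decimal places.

The graph has 4 vertices and degree multiset [2, 2, 1, 1]; D is the diagonal matrix of degrees and L = D - A. L is symmetric positive semidefinite, so every eigenvalue is real and nonnegative. The largest eigenvalue, 3.4142, is at most the vertex count 4.

[0, 0.5858, 2, 3.4142]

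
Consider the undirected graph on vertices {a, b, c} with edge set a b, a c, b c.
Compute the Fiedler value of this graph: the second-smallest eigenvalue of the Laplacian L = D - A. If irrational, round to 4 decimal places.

Reading degrees in the order [a, b, c] gives [2, 2, 2]; set D = diag(2, 2, 2) and form L = D - A. Computing the eigenvalues of L and sorting gives [0, 3, 3]. The Fiedler value lambda_2 = 3 is strictly positive, so the graph is connected. The largest eigenvalue, 3, is at most the vertex count 3.

3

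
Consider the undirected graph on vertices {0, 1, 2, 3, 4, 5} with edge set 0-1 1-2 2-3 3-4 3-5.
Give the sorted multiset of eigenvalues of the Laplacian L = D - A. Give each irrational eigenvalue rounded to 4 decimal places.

[0, 0.3249, 1, 1.4608, 3, 4.2143]

With the vertex order [0, 1, 2, 3, 4, 5], the degrees are [1, 2, 2, 3, 1, 1], giving D = diag(1, 2, 2, 3, 1, 1) and L = D - A. Since every row of L sums to 0, the all-ones vector is in the kernel and 0 is an eigenvalue. The eigenvalues sum to 10, which equals trace(L) = 2|E|.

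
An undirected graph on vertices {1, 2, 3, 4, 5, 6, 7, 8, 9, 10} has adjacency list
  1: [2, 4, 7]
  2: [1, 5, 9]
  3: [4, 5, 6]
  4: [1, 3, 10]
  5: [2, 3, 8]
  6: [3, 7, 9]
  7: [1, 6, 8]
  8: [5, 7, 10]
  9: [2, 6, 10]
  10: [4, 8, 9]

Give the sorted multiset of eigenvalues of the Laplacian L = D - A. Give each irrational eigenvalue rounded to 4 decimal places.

Reading degrees in the order [1, 2, 3, 4, 5, 6, 7, 8, 9, 10] gives [3, 3, 3, 3, 3, 3, 3, 3, 3, 3]; set D = diag(3, 3, 3, 3, 3, 3, 3, 3, 3, 3) and form L = D - A. Since every row of L sums to 0, the all-ones vector is in the kernel and 0 is an eigenvalue. The single zero eigenvalue shows the graph is connected. There is one zero in the spectrum, matching the 1 component.

[0, 2, 2, 2, 2, 2, 5, 5, 5, 5]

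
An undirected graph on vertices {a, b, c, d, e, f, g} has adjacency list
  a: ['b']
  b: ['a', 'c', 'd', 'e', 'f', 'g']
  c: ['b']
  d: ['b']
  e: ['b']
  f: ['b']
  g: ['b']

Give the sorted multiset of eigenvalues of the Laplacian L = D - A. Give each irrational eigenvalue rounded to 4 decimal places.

[0, 1, 1, 1, 1, 1, 7]

With the vertex order [a, b, c, d, e, f, g], the degrees are [1, 6, 1, 1, 1, 1, 1], giving D = diag(1, 6, 1, 1, 1, 1, 1) and L = D - A. L is symmetric positive semidefinite, so every eigenvalue is real and nonnegative. The eigenvalues sum to 12, which equals trace(L) = 2|E|.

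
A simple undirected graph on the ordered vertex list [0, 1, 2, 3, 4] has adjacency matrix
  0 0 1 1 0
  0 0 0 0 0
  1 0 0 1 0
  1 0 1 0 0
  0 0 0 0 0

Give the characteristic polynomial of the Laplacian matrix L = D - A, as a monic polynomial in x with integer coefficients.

x^5 - 6x^4 + 9x^3

Each diagonal entry of L is the vertex degree and each off-diagonal entry is -1 where an edge is present, 0 otherwise; in the order [0, 1, 2, 3, 4] the diagonal is [2, 0, 2, 2, 0]. Computing det(xI - L) by cofactor expansion (or equivalently via sum-over-permutations) gives x^5 - 6x^4 + 9x^3. The coefficient of x^4 equals -trace(L) = -6, matching the sum of degrees. There are 3 zeros in the spectrum, matching the 3 components.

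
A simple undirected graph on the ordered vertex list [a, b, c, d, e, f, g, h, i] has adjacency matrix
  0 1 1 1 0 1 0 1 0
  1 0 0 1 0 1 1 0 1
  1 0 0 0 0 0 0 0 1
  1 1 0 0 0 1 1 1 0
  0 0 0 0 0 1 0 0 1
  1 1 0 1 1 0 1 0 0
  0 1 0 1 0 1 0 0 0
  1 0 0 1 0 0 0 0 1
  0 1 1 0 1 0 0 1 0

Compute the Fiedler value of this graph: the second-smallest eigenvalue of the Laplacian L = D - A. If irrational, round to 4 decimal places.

With the vertex order [a, b, c, d, e, f, g, h, i], the degrees are [5, 5, 2, 5, 2, 5, 3, 3, 4], giving D = diag(5, 5, 2, 5, 2, 5, 3, 3, 4) and L = D - A. Computing the eigenvalues of L and sorting gives [0, 1.5870, 1.7536, 2.5820, 4.0624, 4.5529, 6.1981, 6.3827, 6.8813]. The Fiedler value lambda_2 = 1.5870 is strictly positive, so the graph is connected. The largest eigenvalue, 6.8813, is at most the vertex count 9.

1.5870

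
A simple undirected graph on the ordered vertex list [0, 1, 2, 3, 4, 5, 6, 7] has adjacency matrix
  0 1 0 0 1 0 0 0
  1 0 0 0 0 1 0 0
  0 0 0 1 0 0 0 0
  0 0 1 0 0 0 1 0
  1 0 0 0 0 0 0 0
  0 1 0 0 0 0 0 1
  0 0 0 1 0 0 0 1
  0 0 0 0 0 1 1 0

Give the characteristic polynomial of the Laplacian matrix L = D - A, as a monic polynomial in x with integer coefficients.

Reading degrees in the order [0, 1, 2, 3, 4, 5, 6, 7] gives [2, 2, 1, 2, 1, 2, 2, 2]; set D = diag(2, 2, 1, 2, 1, 2, 2, 2) and form L = D - A. Computing det(xI - L) by cofactor expansion (or equivalently via sum-over-permutations) gives x^8 - 14x^7 + 78x^6 - 220x^5 + 330x^4 - 252x^3 + 84x^2 - 8x. Since p(0) = det(-L) = 0, x divides p(x). By the matrix-tree theorem the graph has (1/8) * product of the nonzero eigenvalues = 1 spanning tree.

x^8 - 14x^7 + 78x^6 - 220x^5 + 330x^4 - 252x^3 + 84x^2 - 8x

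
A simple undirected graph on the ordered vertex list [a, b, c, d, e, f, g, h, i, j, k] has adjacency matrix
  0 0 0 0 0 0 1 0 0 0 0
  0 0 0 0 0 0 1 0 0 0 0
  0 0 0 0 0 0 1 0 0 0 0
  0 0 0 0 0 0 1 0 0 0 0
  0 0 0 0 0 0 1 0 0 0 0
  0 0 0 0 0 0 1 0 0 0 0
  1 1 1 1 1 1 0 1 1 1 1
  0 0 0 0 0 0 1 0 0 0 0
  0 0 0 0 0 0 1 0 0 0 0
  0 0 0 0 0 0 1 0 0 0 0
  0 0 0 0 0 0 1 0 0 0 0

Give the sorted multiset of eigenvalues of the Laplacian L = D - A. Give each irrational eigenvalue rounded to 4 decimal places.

[0, 1, 1, 1, 1, 1, 1, 1, 1, 1, 11]

Reading degrees in the order [a, b, c, d, e, f, g, h, i, j, k] gives [1, 1, 1, 1, 1, 1, 10, 1, 1, 1, 1]; set D = diag(1, 1, 1, 1, 1, 1, 10, 1, 1, 1, 1) and form L = D - A. Since every row of L sums to 0, the all-ones vector is in the kernel and 0 is an eigenvalue. The largest eigenvalue, 11, is at most the vertex count 11.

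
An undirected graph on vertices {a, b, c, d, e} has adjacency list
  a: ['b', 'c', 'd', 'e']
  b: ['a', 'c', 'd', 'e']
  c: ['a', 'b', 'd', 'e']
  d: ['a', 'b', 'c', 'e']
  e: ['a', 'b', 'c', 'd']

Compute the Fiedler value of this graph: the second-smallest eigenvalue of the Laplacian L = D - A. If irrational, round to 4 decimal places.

With the vertex order [a, b, c, d, e], the degrees are [4, 4, 4, 4, 4], giving D = diag(4, 4, 4, 4, 4) and L = D - A. Computing the eigenvalues of L and sorting gives [0, 5, 5, 5, 5]. The Fiedler value lambda_2 = 5 is strictly positive, so the graph is connected. The largest eigenvalue, 5, is at most the vertex count 5.

5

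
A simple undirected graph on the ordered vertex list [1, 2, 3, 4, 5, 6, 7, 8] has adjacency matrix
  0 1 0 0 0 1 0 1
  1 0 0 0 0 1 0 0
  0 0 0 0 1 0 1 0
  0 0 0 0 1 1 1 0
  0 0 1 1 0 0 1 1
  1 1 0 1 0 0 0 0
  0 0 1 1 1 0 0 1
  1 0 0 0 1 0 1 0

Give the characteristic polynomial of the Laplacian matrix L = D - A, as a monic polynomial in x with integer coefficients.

Reading degrees in the order [1, 2, 3, 4, 5, 6, 7, 8] gives [3, 2, 2, 3, 4, 3, 4, 3]; set D = diag(3, 2, 2, 3, 4, 3, 4, 3) and form L = D - A. L has integer entries, so p(x) = det(xI - L) has integer coefficients. Expanding the determinant yields x^8 - 24x^7 + 238x^6 - 1256x^5 + 3776x^4 - 6382x^3 + 5487x^2 - 1760x. The coefficient of x^7 equals -trace(L) = -24, matching the sum of degrees. By the matrix-tree theorem the graph has (1/8) * product of the nonzero eigenvalues = 220 spanning trees.

x^8 - 24x^7 + 238x^6 - 1256x^5 + 3776x^4 - 6382x^3 + 5487x^2 - 1760x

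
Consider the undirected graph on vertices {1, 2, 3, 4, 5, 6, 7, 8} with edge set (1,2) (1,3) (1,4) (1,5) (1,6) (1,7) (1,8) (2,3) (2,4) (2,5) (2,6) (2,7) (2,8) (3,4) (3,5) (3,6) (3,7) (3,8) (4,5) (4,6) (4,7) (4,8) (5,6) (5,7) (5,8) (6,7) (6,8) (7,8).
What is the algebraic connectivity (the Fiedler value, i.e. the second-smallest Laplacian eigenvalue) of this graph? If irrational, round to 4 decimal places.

Each diagonal entry of L is the vertex degree and each off-diagonal entry is -1 where an edge is present, 0 otherwise; in the order [1, 2, 3, 4, 5, 6, 7, 8] the diagonal is [7, 7, 7, 7, 7, 7, 7, 7]. The smallest Laplacian eigenvalue is always 0. The next one, lambda_2 = 8, measures how hard the graph is to disconnect: larger values mean better connectivity. There is one zero in the spectrum, matching the 1 component.

8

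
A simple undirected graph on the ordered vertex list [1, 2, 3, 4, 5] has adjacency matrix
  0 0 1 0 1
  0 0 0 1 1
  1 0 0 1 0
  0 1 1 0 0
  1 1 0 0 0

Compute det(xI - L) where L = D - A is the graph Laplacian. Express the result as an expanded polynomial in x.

x^5 - 10x^4 + 35x^3 - 50x^2 + 25x

Each diagonal entry of L is the vertex degree and each off-diagonal entry is -1 where an edge is present, 0 otherwise; in the order [1, 2, 3, 4, 5] the diagonal is [2, 2, 2, 2, 2]. L has integer entries, so p(x) = det(xI - L) has integer coefficients. Expanding the determinant yields x^5 - 10x^4 + 35x^3 - 50x^2 + 25x. The constant term is 0 because L is singular (the all-ones vector lies in its kernel). There is one zero in the spectrum, matching the 1 component.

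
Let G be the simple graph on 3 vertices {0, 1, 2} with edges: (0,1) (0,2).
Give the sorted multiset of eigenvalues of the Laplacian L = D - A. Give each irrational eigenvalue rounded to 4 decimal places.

Each diagonal entry of L is the vertex degree and each off-diagonal entry is -1 where an edge is present, 0 otherwise; in the order [0, 1, 2] the diagonal is [2, 1, 1]. The multiplicity of 0 as a Laplacian eigenvalue equals the number of connected components. By the matrix-tree theorem the graph has (1/3) * product of the nonzero eigenvalues = 1 spanning tree.

[0, 1, 3]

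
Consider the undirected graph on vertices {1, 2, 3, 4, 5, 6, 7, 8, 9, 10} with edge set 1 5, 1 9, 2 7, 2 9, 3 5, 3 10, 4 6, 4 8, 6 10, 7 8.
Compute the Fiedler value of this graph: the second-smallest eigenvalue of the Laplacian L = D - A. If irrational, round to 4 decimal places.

0.3820

Reading degrees in the order [1, 2, 3, 4, 5, 6, 7, 8, 9, 10] gives [2, 2, 2, 2, 2, 2, 2, 2, 2, 2]; set D = diag(2, 2, 2, 2, 2, 2, 2, 2, 2, 2) and form L = D - A. Computing the eigenvalues of L and sorting gives [0, 0.3820, 0.3820, 1.3820, 1.3820, 2.6180, 2.6180, 3.6180, 3.6180, 4]. The Fiedler value lambda_2 = 0.3820 is strictly positive, so the graph is connected. There is one zero in the spectrum, matching the 1 component. The largest eigenvalue, 4, is at most the vertex count 10.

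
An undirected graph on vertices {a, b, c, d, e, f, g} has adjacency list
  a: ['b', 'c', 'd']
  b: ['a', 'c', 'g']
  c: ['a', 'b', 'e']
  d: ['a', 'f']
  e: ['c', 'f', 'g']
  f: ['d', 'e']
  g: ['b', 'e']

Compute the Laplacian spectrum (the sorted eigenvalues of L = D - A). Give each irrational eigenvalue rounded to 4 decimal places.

Each diagonal entry of L is the vertex degree and each off-diagonal entry is -1 where an edge is present, 0 otherwise; in the order [a, b, c, d, e, f, g] the diagonal is [3, 3, 3, 2, 3, 2, 2]. L is symmetric positive semidefinite, so every eigenvalue is real and nonnegative. The single zero eigenvalue shows the graph is connected. There is one zero in the spectrum, matching the 1 component.

[0, 1.0681, 1.5858, 2.4824, 3.5176, 4.4142, 4.9319]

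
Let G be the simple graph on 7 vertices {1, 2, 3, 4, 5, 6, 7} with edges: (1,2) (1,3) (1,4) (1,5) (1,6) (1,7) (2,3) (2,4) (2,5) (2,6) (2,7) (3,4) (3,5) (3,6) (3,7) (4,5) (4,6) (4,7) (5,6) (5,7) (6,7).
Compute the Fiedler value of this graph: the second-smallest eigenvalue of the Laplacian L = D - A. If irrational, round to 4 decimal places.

7

With the vertex order [1, 2, 3, 4, 5, 6, 7], the degrees are [6, 6, 6, 6, 6, 6, 6], giving D = diag(6, 6, 6, 6, 6, 6, 6) and L = D - A. The sorted Laplacian eigenvalues are [0, 7, 7, 7, 7, 7, 7]; the algebraic connectivity is the second entry, 7. The largest eigenvalue, 7, is at most the vertex count 7. By the matrix-tree theorem the graph has (1/7) * product of the nonzero eigenvalues = 16807 spanning trees.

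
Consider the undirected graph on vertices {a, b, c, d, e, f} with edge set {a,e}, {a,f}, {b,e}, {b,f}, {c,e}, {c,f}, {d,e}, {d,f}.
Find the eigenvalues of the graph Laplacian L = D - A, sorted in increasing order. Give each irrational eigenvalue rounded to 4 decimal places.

With the vertex order [a, b, c, d, e, f], the degrees are [2, 2, 2, 2, 4, 4], giving D = diag(2, 2, 2, 2, 4, 4) and L = D - A. The multiplicity of 0 as a Laplacian eigenvalue equals the number of connected components. The largest eigenvalue, 6, is at most the vertex count 6.

[0, 2, 2, 2, 4, 6]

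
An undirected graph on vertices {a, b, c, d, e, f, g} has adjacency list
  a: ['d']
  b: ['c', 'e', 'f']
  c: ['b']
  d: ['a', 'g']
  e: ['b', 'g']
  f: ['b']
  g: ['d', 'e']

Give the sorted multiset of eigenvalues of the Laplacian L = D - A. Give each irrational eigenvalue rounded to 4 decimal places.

Each diagonal entry of L is the vertex degree and each off-diagonal entry is -1 where an edge is present, 0 otherwise; in the order [a, b, c, d, e, f, g] the diagonal is [1, 3, 1, 2, 2, 1, 2]. The multiplicity of 0 as a Laplacian eigenvalue equals the number of connected components. The single zero eigenvalue shows the graph is connected. The largest eigenvalue, 4.2283, is at most the vertex count 7.

[0, 0.2254, 1, 1, 2.1859, 3.3604, 4.2283]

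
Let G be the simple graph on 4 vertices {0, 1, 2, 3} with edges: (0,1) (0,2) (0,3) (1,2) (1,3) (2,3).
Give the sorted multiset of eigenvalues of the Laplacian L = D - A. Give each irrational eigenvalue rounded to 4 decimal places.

[0, 4, 4, 4]

Each diagonal entry of L is the vertex degree and each off-diagonal entry is -1 where an edge is present, 0 otherwise; in the order [0, 1, 2, 3] the diagonal is [3, 3, 3, 3]. Diagonalising L (or applying a numerical eigensolver to the 4x4 matrix) gives the spectrum above. The single zero eigenvalue shows the graph is connected. There is one zero in the spectrum, matching the 1 component. The largest eigenvalue, 4, is at most the vertex count 4.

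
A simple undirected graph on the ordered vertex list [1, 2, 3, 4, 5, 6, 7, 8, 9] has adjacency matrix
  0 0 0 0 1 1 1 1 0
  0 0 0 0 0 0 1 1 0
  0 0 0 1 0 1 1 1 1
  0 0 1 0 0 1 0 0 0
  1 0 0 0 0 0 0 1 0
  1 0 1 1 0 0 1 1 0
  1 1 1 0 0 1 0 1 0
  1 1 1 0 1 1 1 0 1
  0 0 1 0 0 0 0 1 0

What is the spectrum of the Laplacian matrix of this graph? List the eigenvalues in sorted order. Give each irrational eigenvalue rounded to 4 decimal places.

[0, 1.4200, 1.7287, 1.8336, 3.2127, 4.9868, 6.1917, 6.5590, 8.0676]

Each diagonal entry of L is the vertex degree and each off-diagonal entry is -1 where an edge is present, 0 otherwise; in the order [1, 2, 3, 4, 5, 6, 7, 8, 9] the diagonal is [4, 2, 5, 2, 2, 5, 5, 7, 2]. The multiplicity of 0 as a Laplacian eigenvalue equals the number of connected components. The single zero eigenvalue shows the graph is connected. By the matrix-tree theorem the graph has (1/9) * product of the nonzero eigenvalues = 2625 spanning trees.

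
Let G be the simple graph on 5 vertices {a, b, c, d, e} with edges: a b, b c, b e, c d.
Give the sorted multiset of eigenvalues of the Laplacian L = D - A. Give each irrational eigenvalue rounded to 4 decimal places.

[0, 0.5188, 1, 2.3111, 4.1701]

Each diagonal entry of L is the vertex degree and each off-diagonal entry is -1 where an edge is present, 0 otherwise; in the order [a, b, c, d, e] the diagonal is [1, 3, 2, 1, 1]. L is symmetric positive semidefinite, so every eigenvalue is real and nonnegative.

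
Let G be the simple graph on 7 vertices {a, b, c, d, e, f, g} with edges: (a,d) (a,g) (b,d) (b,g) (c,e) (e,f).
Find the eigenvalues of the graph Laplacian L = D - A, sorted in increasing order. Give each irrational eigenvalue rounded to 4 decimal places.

[0, 0, 1, 2, 2, 3, 4]

Each diagonal entry of L is the vertex degree and each off-diagonal entry is -1 where an edge is present, 0 otherwise; in the order [a, b, c, d, e, f, g] the diagonal is [2, 2, 1, 2, 2, 1, 2]. Since every row of L sums to 0, the all-ones vector is in the kernel and 0 is an eigenvalue. The 2 zero eigenvalues correspond to the 2 connected components. There are 2 zeros in the spectrum, matching the 2 components. The largest eigenvalue, 4, is at most the vertex count 7.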